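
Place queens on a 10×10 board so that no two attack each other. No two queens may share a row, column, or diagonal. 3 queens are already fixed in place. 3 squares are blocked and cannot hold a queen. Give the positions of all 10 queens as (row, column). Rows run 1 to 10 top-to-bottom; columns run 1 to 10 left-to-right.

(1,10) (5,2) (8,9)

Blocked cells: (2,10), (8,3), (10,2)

(1,10) (2,1) (3,6) (4,4) (5,2) (6,8) (7,3) (8,9) (9,7) (10,5)

Row 2: attacked by (1,10)→{9,10}; (5,2)→{2,5}; (8,9)→{3,9}. Blocked: 10. Safe: 1, 4, 6, 7, 8. Place at column 1.
Row 3: attacked by (1,10)→{8,10}; (2,1)→{1,2}; (5,2)→{2,4}; (8,9)→{4,9}. Safe: 3, 5, 6, 7. Place at column 6.
Row 4: attacked by (1,10)→{7,10}; (2,1)→{1,3}; (3,6)→{5,6,7}; (5,2)→{1,2,3}; (8,9)→{5,9}. Safe: 4, 8. Place at column 4.
Row 6: attacked by (1,10)→{5,10}; (2,1)→{1,5}; (3,6)→{3,6,9}; (4,4)→{2,4,6}; (5,2)→{1,2,3}; (8,9)→{7,9}. Safe: 8. Place at column 8.
Row 7: attacked by (1,10)→{4,10}; (2,1)→{1,6}; (3,6)→{2,6,10}; (4,4)→{1,4,7}; (5,2)→{2,4}; (6,8)→{7,8,9}; (8,9)→{8,9,10}. Safe: 3, 5. Place at column 3.
Row 9: attacked by (1,10)→{2,10}; (2,1)→{1,8}; (3,6)→{6}; (4,4)→{4,9}; (5,2)→{2,6}; (6,8)→{5,8}; (7,3)→{1,3,5}; (8,9)→{8,9,10}. Safe: 7. Place at column 7.
Row 10: attacked by (1,10)→{1,10}; (2,1)→{1,9}; (3,6)→{6}; (4,4)→{4,10}; (5,2)→{2,7}; (6,8)→{4,8}; (7,3)→{3,6}; (8,9)→{7,9}; (9,7)→{6,7,8}. Blocked: 2. Safe: 5. Place at column 5.
Columns [10, 1, 6, 4, 2, 8, 3, 9, 7, 5], r−c [-9, 1, -3, 0, 3, -2, 4, -1, 2, 5], r+c [11, 3, 9, 8, 7, 14, 10, 17, 16, 15] are all distinct, so no two queens attack.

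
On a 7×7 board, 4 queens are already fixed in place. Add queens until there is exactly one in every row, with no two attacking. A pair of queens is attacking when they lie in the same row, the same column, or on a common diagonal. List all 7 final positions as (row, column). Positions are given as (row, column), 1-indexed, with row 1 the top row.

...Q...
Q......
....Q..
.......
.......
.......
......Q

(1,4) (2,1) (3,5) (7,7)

Row 4: attacked by (1,4)→{1,4,7}; (2,1)→{1,3}; (3,5)→{4,5,6}; (7,7)→{4,7}. Safe: 2. Place at column 2.
Row 5: attacked by (1,4)→{4}; (2,1)→{1,4}; (3,5)→{3,5,7}; (4,2)→{1,2,3}; (7,7)→{5,7}. Safe: 6. Place at column 6.
Row 6: attacked by (1,4)→{4}; (2,1)→{1,5}; (3,5)→{2,5}; (4,2)→{2,4}; (5,6)→{5,6,7}; (7,7)→{6,7}. Safe: 3. Place at column 3.
Columns [4, 1, 5, 2, 6, 3, 7], r−c [-3, 1, -2, 2, -1, 3, 0], r+c [5, 3, 8, 6, 11, 9, 14] are all distinct, so no two queens attack.

(1,4) (2,1) (3,5) (4,2) (5,6) (6,3) (7,7)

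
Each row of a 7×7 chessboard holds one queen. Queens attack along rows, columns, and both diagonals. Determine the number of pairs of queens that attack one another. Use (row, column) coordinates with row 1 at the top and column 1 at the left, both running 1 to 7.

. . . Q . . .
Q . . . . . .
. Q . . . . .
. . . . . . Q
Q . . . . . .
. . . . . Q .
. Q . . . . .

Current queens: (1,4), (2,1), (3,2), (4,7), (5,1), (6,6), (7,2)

Same column: (2,1)–(5,1) (column 1); (3,2)–(7,2) (column 2).
Same diagonal: (1,4)–(3,2) (|1−3| = |4−2| = 2); (1,4)–(4,7) (|1−4| = |4−7| = 3); (2,1)–(3,2) (|2−3| = |1−2| = 1).
Total attacking pairs: 5.

5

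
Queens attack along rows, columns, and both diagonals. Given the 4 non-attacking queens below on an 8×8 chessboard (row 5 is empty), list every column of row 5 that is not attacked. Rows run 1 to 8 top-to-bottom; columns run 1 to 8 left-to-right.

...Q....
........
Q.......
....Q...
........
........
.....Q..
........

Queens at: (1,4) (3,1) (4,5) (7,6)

(1,4) attacks row 5 at column 4 and diagonals 8.
(3,1) attacks row 5 at column 1 and diagonals 3.
(4,5) attacks row 5 at column 5 and diagonals 4, 6.
(7,6) attacks row 5 at column 6 and diagonals 4, 8.
Attacked columns: {1, 3, 4, 5, 6, 8}. Safe: {2, 7}.

columns 2, 7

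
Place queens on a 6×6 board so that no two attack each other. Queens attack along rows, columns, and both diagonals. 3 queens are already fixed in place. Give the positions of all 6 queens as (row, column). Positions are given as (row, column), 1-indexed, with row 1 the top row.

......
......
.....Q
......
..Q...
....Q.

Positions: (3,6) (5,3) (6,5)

Row 1: attacked by (3,6)→{4,6}; (5,3)→{3}; (6,5)→{5}. Safe: 1, 2. Place at column 2.
Row 2: attacked by (1,2)→{1,2,3}; (3,6)→{5,6}; (5,3)→{3,6}; (6,5)→{1,5}. Safe: 4. Place at column 4.
Row 4: attacked by (1,2)→{2,5}; (2,4)→{2,4,6}; (3,6)→{5,6}; (5,3)→{2,3,4}; (6,5)→{3,5}. Safe: 1. Place at column 1.
Columns [2, 4, 6, 1, 3, 5], r−c [-1, -2, -3, 3, 2, 1], r+c [3, 6, 9, 5, 8, 11] are all distinct, so no two queens attack.

(1,2) (2,4) (3,6) (4,1) (5,3) (6,5)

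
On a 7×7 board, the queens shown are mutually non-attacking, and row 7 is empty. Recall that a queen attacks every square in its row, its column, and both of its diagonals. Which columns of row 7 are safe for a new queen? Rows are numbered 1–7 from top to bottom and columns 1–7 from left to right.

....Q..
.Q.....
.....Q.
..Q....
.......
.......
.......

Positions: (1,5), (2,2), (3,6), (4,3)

columns 1, 4

(1,5) attacks row 7 at column 5.
(2,2) attacks row 7 at column 2 and diagonals 7.
(3,6) attacks row 7 at column 6 and diagonals 2.
(4,3) attacks row 7 at column 3 and diagonals 6.
Attacked columns: {2, 3, 5, 6, 7}. Safe: {1, 4}.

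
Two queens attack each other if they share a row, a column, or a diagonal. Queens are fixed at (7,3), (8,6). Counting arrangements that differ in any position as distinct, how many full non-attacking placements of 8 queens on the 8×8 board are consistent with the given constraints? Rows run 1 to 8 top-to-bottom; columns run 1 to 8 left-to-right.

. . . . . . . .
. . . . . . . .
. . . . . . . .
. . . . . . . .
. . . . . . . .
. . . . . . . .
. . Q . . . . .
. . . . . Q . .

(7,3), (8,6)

8

Branch on row 1: col 1 → 0; col 2 → 0; col 4 → 2; col 5 → 3; col 7 → 2; col 8 → 1.
Sum: 0 + 0 + 2 + 3 + 2 + 1 = 8.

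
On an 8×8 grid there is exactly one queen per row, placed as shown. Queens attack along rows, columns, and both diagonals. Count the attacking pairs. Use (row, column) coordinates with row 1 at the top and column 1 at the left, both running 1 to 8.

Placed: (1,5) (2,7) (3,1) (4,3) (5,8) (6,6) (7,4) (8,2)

0

All columns are distinct and no two queens satisfy |Δrow| = |Δcol|, so no pair attacks.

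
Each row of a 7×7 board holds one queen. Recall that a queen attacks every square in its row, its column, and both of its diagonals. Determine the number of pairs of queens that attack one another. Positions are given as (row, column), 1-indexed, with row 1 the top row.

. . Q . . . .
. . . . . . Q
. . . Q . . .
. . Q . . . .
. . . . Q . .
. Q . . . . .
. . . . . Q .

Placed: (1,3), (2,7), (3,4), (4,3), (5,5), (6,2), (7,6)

Same column: (1,3)–(4,3) (column 3).
Same diagonal: (3,4)–(4,3) (|3−4| = |4−3| = 1); (4,3)–(7,6) (|4−7| = |3−6| = 3).
Total attacking pairs: 3.

3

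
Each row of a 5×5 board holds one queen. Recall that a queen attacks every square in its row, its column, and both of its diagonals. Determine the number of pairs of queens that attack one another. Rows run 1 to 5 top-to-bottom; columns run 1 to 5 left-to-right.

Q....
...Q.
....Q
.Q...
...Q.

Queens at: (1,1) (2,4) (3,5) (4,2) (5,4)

Same column: (2,4)–(5,4) (column 4).
Same diagonal: (2,4)–(3,5) (|2−3| = |4−5| = 1); (2,4)–(4,2) (|2−4| = |4−2| = 2).
Total attacking pairs: 3.

3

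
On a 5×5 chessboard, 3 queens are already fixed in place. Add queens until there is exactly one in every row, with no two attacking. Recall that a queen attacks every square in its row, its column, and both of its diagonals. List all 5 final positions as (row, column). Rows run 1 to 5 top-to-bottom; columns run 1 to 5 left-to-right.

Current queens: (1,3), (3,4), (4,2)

Row 2: attacked by (1,3)→{2,3,4}; (3,4)→{3,4,5}; (4,2)→{2,4}. Safe: 1. Place at column 1.
Row 5: attacked by (1,3)→{3}; (2,1)→{1,4}; (3,4)→{2,4}; (4,2)→{1,2,3}. Safe: 5. Place at column 5.
Columns [3, 1, 4, 2, 5], r−c [-2, 1, -1, 2, 0], r+c [4, 3, 7, 6, 10] are all distinct, so no two queens attack.

(1,3) (2,1) (3,4) (4,2) (5,5)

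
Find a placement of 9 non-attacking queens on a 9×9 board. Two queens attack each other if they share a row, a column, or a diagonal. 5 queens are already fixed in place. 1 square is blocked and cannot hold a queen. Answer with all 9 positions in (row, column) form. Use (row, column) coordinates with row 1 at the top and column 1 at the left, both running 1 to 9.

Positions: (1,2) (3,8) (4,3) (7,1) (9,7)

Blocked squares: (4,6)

Row 2: attacked by (1,2)→{1,2,3}; (3,8)→{7,8,9}; (4,3)→{1,3,5}; (7,1)→{1,6}; (9,7)→{7}. Safe: 4. Place at column 4.
Row 5: attacked by (1,2)→{2,6}; (2,4)→{1,4,7}; (3,8)→{6,8}; (4,3)→{2,3,4}; (7,1)→{1,3}; (9,7)→{3,7}. Safe: 5, 9. Place at column 9.
Row 6: attacked by (1,2)→{2,7}; (2,4)→{4,8}; (3,8)→{5,8}; (4,3)→{1,3,5}; (5,9)→{8,9}; (7,1)→{1,2}; (9,7)→{4,7}. Safe: 6. Place at column 6.
Row 8: attacked by (1,2)→{2,9}; (2,4)→{4}; (3,8)→{3,8}; (4,3)→{3,7}; (5,9)→{6,9}; (6,6)→{4,6,8}; (7,1)→{1,2}; (9,7)→{6,7,8}. Safe: 5. Place at column 5.
Columns [2, 4, 8, 3, 9, 6, 1, 5, 7], r−c [-1, -2, -5, 1, -4, 0, 6, 3, 2], r+c [3, 6, 11, 7, 14, 12, 8, 13, 16] are all distinct, so no two queens attack.

(1,2) (2,4) (3,8) (4,3) (5,9) (6,6) (7,1) (8,5) (9,7)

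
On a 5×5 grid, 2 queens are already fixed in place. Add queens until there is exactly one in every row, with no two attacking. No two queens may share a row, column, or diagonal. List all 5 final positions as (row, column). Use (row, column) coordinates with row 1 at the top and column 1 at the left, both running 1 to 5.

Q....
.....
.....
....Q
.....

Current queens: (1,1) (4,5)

Row 2: attacked by (1,1)→{1,2}; (4,5)→{3,5}. Safe: 4. Place at column 4.
Row 3: attacked by (1,1)→{1,3}; (2,4)→{3,4,5}; (4,5)→{4,5}. Safe: 2. Place at column 2.
Row 5: attacked by (1,1)→{1,5}; (2,4)→{1,4}; (3,2)→{2,4}; (4,5)→{4,5}. Safe: 3. Place at column 3.
Columns [1, 4, 2, 5, 3], r−c [0, -2, 1, -1, 2], r+c [2, 6, 5, 9, 8] are all distinct, so no two queens attack.

(1,1) (2,4) (3,2) (4,5) (5,3)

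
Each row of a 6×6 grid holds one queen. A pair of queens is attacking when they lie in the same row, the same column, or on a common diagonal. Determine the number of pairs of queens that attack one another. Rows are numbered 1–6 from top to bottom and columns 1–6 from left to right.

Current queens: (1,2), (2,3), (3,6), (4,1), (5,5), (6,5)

Same column: (5,5)–(6,5) (column 5).
Same diagonal: (1,2)–(2,3) (|1−2| = |2−3| = 1); (2,3)–(4,1) (|2−4| = |3−1| = 2).
Total attacking pairs: 3.

3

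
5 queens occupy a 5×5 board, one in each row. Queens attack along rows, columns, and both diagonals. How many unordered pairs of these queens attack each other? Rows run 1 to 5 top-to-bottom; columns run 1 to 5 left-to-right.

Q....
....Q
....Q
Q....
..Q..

3

Same column: (1,1)–(4,1) (column 1); (2,5)–(3,5) (column 5).
Same diagonal: (3,5)–(5,3) (|3−5| = |5−3| = 2).
Total attacking pairs: 3.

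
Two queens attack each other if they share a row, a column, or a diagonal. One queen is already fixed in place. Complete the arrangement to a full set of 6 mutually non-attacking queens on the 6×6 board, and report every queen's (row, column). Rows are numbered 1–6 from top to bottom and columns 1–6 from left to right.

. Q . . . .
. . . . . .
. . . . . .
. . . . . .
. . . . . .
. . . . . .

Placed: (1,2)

(1,2) (2,4) (3,6) (4,1) (5,3) (6,5)

Row 2: attacked by (1,2)→{1,2,3}. Safe: 4, 5, 6. Place at column 4.
Row 3: attacked by (1,2)→{2,4}; (2,4)→{3,4,5}. Safe: 1, 6. Place at column 6.
Row 4: attacked by (1,2)→{2,5}; (2,4)→{2,4,6}; (3,6)→{5,6}. Safe: 1, 3. Place at column 1.
Row 5: attacked by (1,2)→{2,6}; (2,4)→{1,4}; (3,6)→{4,6}; (4,1)→{1,2}. Safe: 3, 5. Place at column 3.
Row 6: attacked by (1,2)→{2}; (2,4)→{4}; (3,6)→{3,6}; (4,1)→{1,3}; (5,3)→{2,3,4}. Safe: 5. Place at column 5.
Columns [2, 4, 6, 1, 3, 5], r−c [-1, -2, -3, 3, 2, 1], r+c [3, 6, 9, 5, 8, 11] are all distinct, so no two queens attack.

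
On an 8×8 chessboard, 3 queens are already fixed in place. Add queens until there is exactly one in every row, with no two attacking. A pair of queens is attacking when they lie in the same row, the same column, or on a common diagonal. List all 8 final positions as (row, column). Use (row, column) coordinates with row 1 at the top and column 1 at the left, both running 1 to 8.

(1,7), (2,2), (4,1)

Row 3: attacked by (1,7)→{5,7}; (2,2)→{1,2,3}; (4,1)→{1,2}. Safe: 4, 6, 8. Place at column 4.
Row 5: attacked by (1,7)→{3,7}; (2,2)→{2,5}; (3,4)→{2,4,6}; (4,1)→{1,2}. Safe: 8. Place at column 8.
Row 6: attacked by (1,7)→{2,7}; (2,2)→{2,6}; (3,4)→{1,4,7}; (4,1)→{1,3}; (5,8)→{7,8}. Safe: 5. Place at column 5.
Row 7: attacked by (1,7)→{1,7}; (2,2)→{2,7}; (3,4)→{4,8}; (4,1)→{1,4}; (5,8)→{6,8}; (6,5)→{4,5,6}. Safe: 3. Place at column 3.
Row 8: attacked by (1,7)→{7}; (2,2)→{2,8}; (3,4)→{4}; (4,1)→{1,5}; (5,8)→{5,8}; (6,5)→{3,5,7}; (7,3)→{2,3,4}. Safe: 6. Place at column 6.
Columns [7, 2, 4, 1, 8, 5, 3, 6], r−c [-6, 0, -1, 3, -3, 1, 4, 2], r+c [8, 4, 7, 5, 13, 11, 10, 14] are all distinct, so no two queens attack.

(1,7) (2,2) (3,4) (4,1) (5,8) (6,5) (7,3) (8,6)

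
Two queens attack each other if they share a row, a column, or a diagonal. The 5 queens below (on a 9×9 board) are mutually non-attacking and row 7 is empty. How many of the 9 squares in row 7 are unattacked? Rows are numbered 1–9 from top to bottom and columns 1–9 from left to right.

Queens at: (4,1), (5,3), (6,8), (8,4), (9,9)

2

(4,1) attacks row 7 at column 1 and diagonals 4.
(5,3) attacks row 7 at column 3 and diagonals 1, 5.
(6,8) attacks row 7 at column 8 and diagonals 7, 9.
(8,4) attacks row 7 at column 4 and diagonals 3, 5.
(9,9) attacks row 7 at column 9 and diagonals 7.
Attacked columns: {1, 3, 4, 5, 7, 8, 9}. Safe: {2, 6}.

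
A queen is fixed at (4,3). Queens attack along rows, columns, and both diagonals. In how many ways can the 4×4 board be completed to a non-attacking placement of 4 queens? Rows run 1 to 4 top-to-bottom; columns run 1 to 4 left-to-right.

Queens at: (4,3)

1

Branch on row 1: col 1 → 0; col 2 → 1; col 4 → 0.
Sum: 0 + 1 + 0 = 1.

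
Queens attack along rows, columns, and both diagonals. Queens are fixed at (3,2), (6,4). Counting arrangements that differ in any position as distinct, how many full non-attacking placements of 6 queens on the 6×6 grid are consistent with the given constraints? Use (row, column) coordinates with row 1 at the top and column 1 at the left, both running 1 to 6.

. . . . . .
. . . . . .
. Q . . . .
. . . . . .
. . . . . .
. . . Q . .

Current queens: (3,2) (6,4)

1

Branch on row 1: col 1 → 0; col 3 → 1; col 5 → 0; col 6 → 0.
Sum: 0 + 1 + 0 + 0 = 1.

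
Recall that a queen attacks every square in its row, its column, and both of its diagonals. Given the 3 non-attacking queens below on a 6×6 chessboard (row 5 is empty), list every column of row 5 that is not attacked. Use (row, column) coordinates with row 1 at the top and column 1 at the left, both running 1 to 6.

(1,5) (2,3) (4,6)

(1,5) attacks row 5 at column 5 and diagonals 1.
(2,3) attacks row 5 at column 3 and diagonals 6.
(4,6) attacks row 5 at column 6 and diagonals 5.
Attacked columns: {1, 3, 5, 6}. Safe: {2, 4}.

columns 2, 4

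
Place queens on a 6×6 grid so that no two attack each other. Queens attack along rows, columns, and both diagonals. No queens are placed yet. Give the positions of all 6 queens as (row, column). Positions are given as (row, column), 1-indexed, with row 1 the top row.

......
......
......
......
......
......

Row 1: Safe: 1, 2, 3, 4, 5, 6. Place at column 3.
Row 2: attacked by (1,3)→{2,3,4}. Safe: 1, 5, 6. Place at column 6.
Row 3: attacked by (1,3)→{1,3,5}; (2,6)→{5,6}. Safe: 2, 4. Place at column 2.
Row 4: attacked by (1,3)→{3,6}; (2,6)→{4,6}; (3,2)→{1,2,3}. Safe: 5. Place at column 5.
Row 5: attacked by (1,3)→{3}; (2,6)→{3,6}; (3,2)→{2,4}; (4,5)→{4,5,6}. Safe: 1. Place at column 1.
Row 6: attacked by (1,3)→{3}; (2,6)→{2,6}; (3,2)→{2,5}; (4,5)→{3,5}; (5,1)→{1,2}. Safe: 4. Place at column 4.
Columns [3, 6, 2, 5, 1, 4], r−c [-2, -4, 1, -1, 4, 2], r+c [4, 8, 5, 9, 6, 10] are all distinct, so no two queens attack.

(1,3) (2,6) (3,2) (4,5) (5,1) (6,4)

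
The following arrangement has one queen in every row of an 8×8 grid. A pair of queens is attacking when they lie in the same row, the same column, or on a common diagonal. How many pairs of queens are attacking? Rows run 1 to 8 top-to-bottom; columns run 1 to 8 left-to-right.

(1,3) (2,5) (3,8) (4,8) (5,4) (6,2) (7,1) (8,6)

2

Same column: (3,8)–(4,8) (column 8).
Same diagonal: (6,2)–(7,1) (|6−7| = |2−1| = 1).
Total attacking pairs: 2.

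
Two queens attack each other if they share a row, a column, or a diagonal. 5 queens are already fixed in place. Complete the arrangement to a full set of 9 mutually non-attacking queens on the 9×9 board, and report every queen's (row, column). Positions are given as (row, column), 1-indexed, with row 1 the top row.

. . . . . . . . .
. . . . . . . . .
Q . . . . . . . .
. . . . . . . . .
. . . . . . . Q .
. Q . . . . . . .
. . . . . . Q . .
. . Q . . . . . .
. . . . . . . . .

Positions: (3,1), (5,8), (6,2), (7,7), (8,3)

(1,9) (2,4) (3,1) (4,5) (5,8) (6,2) (7,7) (8,3) (9,6)

Row 1: attacked by (3,1)→{1,3}; (5,8)→{4,8}; (6,2)→{2,7}; (7,7)→{1,7}; (8,3)→{3}. Safe: 5, 6, 9. Place at column 9.
Row 2: attacked by (1,9)→{8,9}; (3,1)→{1,2}; (5,8)→{5,8}; (6,2)→{2,6}; (7,7)→{2,7}; (8,3)→{3,9}. Safe: 4. Place at column 4.
Row 4: attacked by (1,9)→{6,9}; (2,4)→{2,4,6}; (3,1)→{1,2}; (5,8)→{7,8,9}; (6,2)→{2,4}; (7,7)→{4,7}; (8,3)→{3,7}. Safe: 5. Place at column 5.
Row 9: attacked by (1,9)→{1,9}; (2,4)→{4}; (3,1)→{1,7}; (4,5)→{5}; (5,8)→{4,8}; (6,2)→{2,5}; (7,7)→{5,7,9}; (8,3)→{2,3,4}. Safe: 6. Place at column 6.
Columns [9, 4, 1, 5, 8, 2, 7, 3, 6], r−c [-8, -2, 2, -1, -3, 4, 0, 5, 3], r+c [10, 6, 4, 9, 13, 8, 14, 11, 15] are all distinct, so no two queens attack.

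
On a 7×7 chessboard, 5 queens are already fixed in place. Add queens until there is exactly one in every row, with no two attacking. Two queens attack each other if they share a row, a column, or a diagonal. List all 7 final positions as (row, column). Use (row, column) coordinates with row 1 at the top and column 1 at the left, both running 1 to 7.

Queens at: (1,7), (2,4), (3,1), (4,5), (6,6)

Row 5: attacked by (1,7)→{3,7}; (2,4)→{1,4,7}; (3,1)→{1,3}; (4,5)→{4,5,6}; (6,6)→{5,6,7}. Safe: 2. Place at column 2.
Row 7: attacked by (1,7)→{1,7}; (2,4)→{4}; (3,1)→{1,5}; (4,5)→{2,5}; (5,2)→{2,4}; (6,6)→{5,6,7}. Safe: 3. Place at column 3.
Columns [7, 4, 1, 5, 2, 6, 3], r−c [-6, -2, 2, -1, 3, 0, 4], r+c [8, 6, 4, 9, 7, 12, 10] are all distinct, so no two queens attack.

(1,7) (2,4) (3,1) (4,5) (5,2) (6,6) (7,3)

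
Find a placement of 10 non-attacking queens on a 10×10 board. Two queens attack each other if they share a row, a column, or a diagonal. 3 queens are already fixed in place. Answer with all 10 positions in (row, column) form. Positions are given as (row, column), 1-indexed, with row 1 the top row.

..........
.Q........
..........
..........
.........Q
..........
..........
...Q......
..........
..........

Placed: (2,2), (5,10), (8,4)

Row 1: attacked by (2,2)→{1,2,3}; (5,10)→{6,10}; (8,4)→{4}. Safe: 5, 7, 8, 9. Place at column 5.
Row 3: attacked by (1,5)→{3,5,7}; (2,2)→{1,2,3}; (5,10)→{8,10}; (8,4)→{4,9}. Safe: 6. Place at column 6.
Row 4: attacked by (1,5)→{2,5,8}; (2,2)→{2,4}; (3,6)→{5,6,7}; (5,10)→{9,10}; (8,4)→{4,8}. Safe: 1, 3. Place at column 3.
Row 6: attacked by (1,5)→{5,10}; (2,2)→{2,6}; (3,6)→{3,6,9}; (4,3)→{1,3,5}; (5,10)→{9,10}; (8,4)→{2,4,6}. Safe: 7, 8. Place at column 7.
Row 7: attacked by (1,5)→{5}; (2,2)→{2,7}; (3,6)→{2,6,10}; (4,3)→{3,6}; (5,10)→{8,10}; (6,7)→{6,7,8}; (8,4)→{3,4,5}. Safe: 1, 9. Place at column 9.
Row 9: attacked by (1,5)→{5}; (2,2)→{2,9}; (3,6)→{6}; (4,3)→{3,8}; (5,10)→{6,10}; (6,7)→{4,7,10}; (7,9)→{7,9}; (8,4)→{3,4,5}. Safe: 1. Place at column 1.
Row 10: attacked by (1,5)→{5}; (2,2)→{2,10}; (3,6)→{6}; (4,3)→{3,9}; (5,10)→{5,10}; (6,7)→{3,7}; (7,9)→{6,9}; (8,4)→{2,4,6}; (9,1)→{1,2}. Safe: 8. Place at column 8.
Columns [5, 2, 6, 3, 10, 7, 9, 4, 1, 8], r−c [-4, 0, -3, 1, -5, -1, -2, 4, 8, 2], r+c [6, 4, 9, 7, 15, 13, 16, 12, 10, 18] are all distinct, so no two queens attack.

(1,5) (2,2) (3,6) (4,3) (5,10) (6,7) (7,9) (8,4) (9,1) (10,8)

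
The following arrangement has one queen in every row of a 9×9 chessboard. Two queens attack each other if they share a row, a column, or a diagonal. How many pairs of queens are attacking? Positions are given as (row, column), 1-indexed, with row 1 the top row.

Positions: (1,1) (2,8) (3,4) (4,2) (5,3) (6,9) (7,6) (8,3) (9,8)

Same column: (2,8)–(9,8) (column 8); (5,3)–(8,3) (column 3).
Same diagonal: (4,2)–(5,3) (|4−5| = |2−3| = 1); (7,6)–(9,8) (|7−9| = |6−8| = 2).
Total attacking pairs: 4.

4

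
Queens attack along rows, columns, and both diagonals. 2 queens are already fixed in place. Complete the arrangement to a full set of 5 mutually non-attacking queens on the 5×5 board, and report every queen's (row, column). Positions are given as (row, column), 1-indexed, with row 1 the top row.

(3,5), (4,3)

(1,4) (2,2) (3,5) (4,3) (5,1)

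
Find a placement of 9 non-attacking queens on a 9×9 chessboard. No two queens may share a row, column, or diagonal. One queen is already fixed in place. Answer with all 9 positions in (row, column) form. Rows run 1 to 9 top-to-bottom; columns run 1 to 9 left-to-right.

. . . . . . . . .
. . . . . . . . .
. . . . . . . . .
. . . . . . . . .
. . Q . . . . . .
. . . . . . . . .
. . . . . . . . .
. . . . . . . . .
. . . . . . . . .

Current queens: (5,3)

Row 1: attacked by (5,3)→{3,7}. Safe: 1, 2, 4, 5, 6, 8, 9. Place at column 4.
Row 2: attacked by (1,4)→{3,4,5}; (5,3)→{3,6}. Safe: 1, 2, 7, 8, 9. Place at column 7.
Row 3: attacked by (1,4)→{2,4,6}; (2,7)→{6,7,8}; (5,3)→{1,3,5}. Safe: 9. Place at column 9.
Row 4: attacked by (1,4)→{1,4,7}; (2,7)→{5,7,9}; (3,9)→{8,9}; (5,3)→{2,3,4}. Safe: 6. Place at column 6.
Row 6: attacked by (1,4)→{4,9}; (2,7)→{3,7}; (3,9)→{6,9}; (4,6)→{4,6,8}; (5,3)→{2,3,4}. Safe: 1, 5. Place at column 1.
Row 7: attacked by (1,4)→{4}; (2,7)→{2,7}; (3,9)→{5,9}; (4,6)→{3,6,9}; (5,3)→{1,3,5}; (6,1)→{1,2}. Safe: 8. Place at column 8.
Row 8: attacked by (1,4)→{4}; (2,7)→{1,7}; (3,9)→{4,9}; (4,6)→{2,6}; (5,3)→{3,6}; (6,1)→{1,3}; (7,8)→{7,8,9}. Safe: 5. Place at column 5.
Row 9: attacked by (1,4)→{4}; (2,7)→{7}; (3,9)→{3,9}; (4,6)→{1,6}; (5,3)→{3,7}; (6,1)→{1,4}; (7,8)→{6,8}; (8,5)→{4,5,6}. Safe: 2. Place at column 2.
Columns [4, 7, 9, 6, 3, 1, 8, 5, 2], r−c [-3, -5, -6, -2, 2, 5, -1, 3, 7], r+c [5, 9, 12, 10, 8, 7, 15, 13, 11] are all distinct, so no two queens attack.

(1,4) (2,7) (3,9) (4,6) (5,3) (6,1) (7,8) (8,5) (9,2)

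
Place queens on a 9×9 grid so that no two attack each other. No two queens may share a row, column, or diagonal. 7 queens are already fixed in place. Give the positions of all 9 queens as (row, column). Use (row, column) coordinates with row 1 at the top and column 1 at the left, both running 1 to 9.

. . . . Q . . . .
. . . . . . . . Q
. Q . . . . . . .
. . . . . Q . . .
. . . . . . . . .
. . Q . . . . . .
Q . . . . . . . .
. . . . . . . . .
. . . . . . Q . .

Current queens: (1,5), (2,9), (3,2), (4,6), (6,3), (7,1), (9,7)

(1,5) (2,9) (3,2) (4,6) (5,8) (6,3) (7,1) (8,4) (9,7)

Row 5: attacked by (1,5)→{1,5,9}; (2,9)→{6,9}; (3,2)→{2,4}; (4,6)→{5,6,7}; (6,3)→{2,3,4}; (7,1)→{1,3}; (9,7)→{3,7}. Safe: 8. Place at column 8.
Row 8: attacked by (1,5)→{5}; (2,9)→{3,9}; (3,2)→{2,7}; (4,6)→{2,6}; (5,8)→{5,8}; (6,3)→{1,3,5}; (7,1)→{1,2}; (9,7)→{6,7,8}. Safe: 4. Place at column 4.
Columns [5, 9, 2, 6, 8, 3, 1, 4, 7], r−c [-4, -7, 1, -2, -3, 3, 6, 4, 2], r+c [6, 11, 5, 10, 13, 9, 8, 12, 16] are all distinct, so no two queens attack.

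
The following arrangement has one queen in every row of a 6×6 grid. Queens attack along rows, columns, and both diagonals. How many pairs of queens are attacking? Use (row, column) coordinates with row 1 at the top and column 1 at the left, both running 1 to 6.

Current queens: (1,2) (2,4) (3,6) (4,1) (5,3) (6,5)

0

All columns are distinct and no two queens satisfy |Δrow| = |Δcol|, so no pair attacks.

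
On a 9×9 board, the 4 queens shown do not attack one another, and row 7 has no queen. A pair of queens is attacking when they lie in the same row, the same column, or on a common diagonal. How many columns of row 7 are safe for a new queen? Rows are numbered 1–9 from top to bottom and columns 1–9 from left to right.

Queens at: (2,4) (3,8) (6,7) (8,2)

(2,4) attacks row 7 at column 4 and diagonals 9.
(3,8) attacks row 7 at column 8 and diagonals 4.
(6,7) attacks row 7 at column 7 and diagonals 6, 8.
(8,2) attacks row 7 at column 2 and diagonals 1, 3.
Attacked columns: {1, 2, 3, 4, 6, 7, 8, 9}. Safe: {5}.

1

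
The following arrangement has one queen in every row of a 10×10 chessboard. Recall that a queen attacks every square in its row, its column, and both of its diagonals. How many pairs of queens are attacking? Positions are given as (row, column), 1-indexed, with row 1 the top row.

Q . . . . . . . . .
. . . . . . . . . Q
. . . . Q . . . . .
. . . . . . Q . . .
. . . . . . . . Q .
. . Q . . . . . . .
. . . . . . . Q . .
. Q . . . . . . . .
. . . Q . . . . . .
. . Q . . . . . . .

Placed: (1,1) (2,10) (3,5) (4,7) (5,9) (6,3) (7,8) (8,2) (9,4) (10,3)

Same column: (6,3)–(10,3) (column 3).
Same diagonal: (9,4)–(10,3) (|9−10| = |4−3| = 1).
Total attacking pairs: 2.

2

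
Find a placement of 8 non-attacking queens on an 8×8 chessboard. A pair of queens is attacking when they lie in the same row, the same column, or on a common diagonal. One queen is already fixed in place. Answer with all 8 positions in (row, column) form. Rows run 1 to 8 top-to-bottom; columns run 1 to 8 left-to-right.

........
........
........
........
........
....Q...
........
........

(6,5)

(1,7) (2,2) (3,4) (4,1) (5,8) (6,5) (7,3) (8,6)

Row 1: attacked by (6,5)→{5}. Safe: 1, 2, 3, 4, 6, 7, 8. Place at column 7.
Row 2: attacked by (1,7)→{6,7,8}; (6,5)→{1,5}. Safe: 2, 3, 4. Place at column 2.
Row 3: attacked by (1,7)→{5,7}; (2,2)→{1,2,3}; (6,5)→{2,5,8}. Safe: 4, 6. Place at column 4.
Row 4: attacked by (1,7)→{4,7}; (2,2)→{2,4}; (3,4)→{3,4,5}; (6,5)→{3,5,7}. Safe: 1, 6, 8. Place at column 1.
Row 5: attacked by (1,7)→{3,7}; (2,2)→{2,5}; (3,4)→{2,4,6}; (4,1)→{1,2}; (6,5)→{4,5,6}. Safe: 8. Place at column 8.
Row 7: attacked by (1,7)→{1,7}; (2,2)→{2,7}; (3,4)→{4,8}; (4,1)→{1,4}; (5,8)→{6,8}; (6,5)→{4,5,6}. Safe: 3. Place at column 3.
Row 8: attacked by (1,7)→{7}; (2,2)→{2,8}; (3,4)→{4}; (4,1)→{1,5}; (5,8)→{5,8}; (6,5)→{3,5,7}; (7,3)→{2,3,4}. Safe: 6. Place at column 6.
Columns [7, 2, 4, 1, 8, 5, 3, 6], r−c [-6, 0, -1, 3, -3, 1, 4, 2], r+c [8, 4, 7, 5, 13, 11, 10, 14] are all distinct, so no two queens attack.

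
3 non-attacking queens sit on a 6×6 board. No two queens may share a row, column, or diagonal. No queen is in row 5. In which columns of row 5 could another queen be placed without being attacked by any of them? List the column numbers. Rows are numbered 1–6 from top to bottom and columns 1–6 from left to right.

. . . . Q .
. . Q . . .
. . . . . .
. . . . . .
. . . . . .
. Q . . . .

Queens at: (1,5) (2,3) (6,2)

columns 4

(1,5) attacks row 5 at column 5 and diagonals 1.
(2,3) attacks row 5 at column 3 and diagonals 6.
(6,2) attacks row 5 at column 2 and diagonals 1, 3.
Attacked columns: {1, 2, 3, 5, 6}. Safe: {4}.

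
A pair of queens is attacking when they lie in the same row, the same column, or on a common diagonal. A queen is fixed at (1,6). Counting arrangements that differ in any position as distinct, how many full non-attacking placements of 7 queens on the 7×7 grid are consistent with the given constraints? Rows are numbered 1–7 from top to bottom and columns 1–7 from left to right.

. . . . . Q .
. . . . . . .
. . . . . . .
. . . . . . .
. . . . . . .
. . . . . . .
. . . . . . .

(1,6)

Branch on row 2: col 1 → 1; col 2 → 1; col 3 → 3; col 4 → 2.
Sum: 1 + 1 + 3 + 2 = 7.

7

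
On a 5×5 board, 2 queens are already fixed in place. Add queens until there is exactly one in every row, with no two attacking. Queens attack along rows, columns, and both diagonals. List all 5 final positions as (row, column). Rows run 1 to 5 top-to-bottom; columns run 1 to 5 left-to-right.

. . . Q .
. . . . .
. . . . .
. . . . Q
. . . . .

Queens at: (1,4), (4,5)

(1,4) (2,1) (3,3) (4,5) (5,2)

Row 2: attacked by (1,4)→{3,4,5}; (4,5)→{3,5}. Safe: 1, 2. Place at column 1.
Row 3: attacked by (1,4)→{2,4}; (2,1)→{1,2}; (4,5)→{4,5}. Safe: 3. Place at column 3.
Row 5: attacked by (1,4)→{4}; (2,1)→{1,4}; (3,3)→{1,3,5}; (4,5)→{4,5}. Safe: 2. Place at column 2.
Columns [4, 1, 3, 5, 2], r−c [-3, 1, 0, -1, 3], r+c [5, 3, 6, 9, 7] are all distinct, so no two queens attack.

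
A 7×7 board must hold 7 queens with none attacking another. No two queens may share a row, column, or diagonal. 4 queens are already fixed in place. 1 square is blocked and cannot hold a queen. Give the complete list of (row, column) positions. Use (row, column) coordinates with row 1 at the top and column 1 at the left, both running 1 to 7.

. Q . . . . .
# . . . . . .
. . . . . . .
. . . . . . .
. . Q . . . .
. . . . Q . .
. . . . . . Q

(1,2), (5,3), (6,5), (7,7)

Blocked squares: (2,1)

Row 2: attacked by (1,2)→{1,2,3}; (5,3)→{3,6}; (6,5)→{1,5}; (7,7)→{2,7}. Blocked: 1. Safe: 4. Place at column 4.
Row 3: attacked by (1,2)→{2,4}; (2,4)→{3,4,5}; (5,3)→{1,3,5}; (6,5)→{2,5}; (7,7)→{3,7}. Safe: 6. Place at column 6.
Row 4: attacked by (1,2)→{2,5}; (2,4)→{2,4,6}; (3,6)→{5,6,7}; (5,3)→{2,3,4}; (6,5)→{3,5,7}; (7,7)→{4,7}. Safe: 1. Place at column 1.
Columns [2, 4, 6, 1, 3, 5, 7], r−c [-1, -2, -3, 3, 2, 1, 0], r+c [3, 6, 9, 5, 8, 11, 14] are all distinct, so no two queens attack.

(1,2) (2,4) (3,6) (4,1) (5,3) (6,5) (7,7)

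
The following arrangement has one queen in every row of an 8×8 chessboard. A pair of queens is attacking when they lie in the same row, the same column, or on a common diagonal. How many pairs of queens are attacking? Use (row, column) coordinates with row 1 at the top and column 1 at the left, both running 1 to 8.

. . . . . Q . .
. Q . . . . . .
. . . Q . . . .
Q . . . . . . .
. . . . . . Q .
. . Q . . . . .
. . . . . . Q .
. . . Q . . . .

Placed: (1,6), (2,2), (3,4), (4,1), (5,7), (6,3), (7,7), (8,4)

Same column: (3,4)–(8,4) (column 4); (5,7)–(7,7) (column 7).
Same diagonal: (1,6)–(3,4) (|1−3| = |6−4| = 2); (2,2)–(7,7) (|2−7| = |2−7| = 5); (4,1)–(6,3) (|4−6| = |1−3| = 2); (5,7)–(8,4) (|5−8| = |7−4| = 3).
Total attacking pairs: 6.

6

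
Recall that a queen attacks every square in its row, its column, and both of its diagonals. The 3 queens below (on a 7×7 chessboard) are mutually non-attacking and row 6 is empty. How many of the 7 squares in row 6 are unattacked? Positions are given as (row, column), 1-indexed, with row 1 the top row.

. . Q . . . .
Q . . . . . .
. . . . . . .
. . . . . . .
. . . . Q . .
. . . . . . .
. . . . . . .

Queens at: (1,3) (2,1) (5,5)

2

(1,3) attacks row 6 at column 3.
(2,1) attacks row 6 at column 1 and diagonals 5.
(5,5) attacks row 6 at column 5 and diagonals 4, 6.
Attacked columns: {1, 3, 4, 5, 6}. Safe: {2, 7}.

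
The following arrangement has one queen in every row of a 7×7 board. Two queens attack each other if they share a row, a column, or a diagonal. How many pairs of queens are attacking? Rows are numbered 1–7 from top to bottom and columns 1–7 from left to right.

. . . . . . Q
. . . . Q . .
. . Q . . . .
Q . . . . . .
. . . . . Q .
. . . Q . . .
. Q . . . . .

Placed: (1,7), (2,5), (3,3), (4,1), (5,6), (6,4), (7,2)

0

All columns are distinct and no two queens satisfy |Δrow| = |Δcol|, so no pair attacks.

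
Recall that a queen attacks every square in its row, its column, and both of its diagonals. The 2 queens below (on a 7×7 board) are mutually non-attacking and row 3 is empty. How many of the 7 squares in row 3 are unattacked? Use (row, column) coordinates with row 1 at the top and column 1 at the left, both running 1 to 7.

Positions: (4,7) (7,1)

(4,7) attacks row 3 at column 7 and diagonals 6.
(7,1) attacks row 3 at column 1 and diagonals 5.
Attacked columns: {1, 5, 6, 7}. Safe: {2, 3, 4}.

3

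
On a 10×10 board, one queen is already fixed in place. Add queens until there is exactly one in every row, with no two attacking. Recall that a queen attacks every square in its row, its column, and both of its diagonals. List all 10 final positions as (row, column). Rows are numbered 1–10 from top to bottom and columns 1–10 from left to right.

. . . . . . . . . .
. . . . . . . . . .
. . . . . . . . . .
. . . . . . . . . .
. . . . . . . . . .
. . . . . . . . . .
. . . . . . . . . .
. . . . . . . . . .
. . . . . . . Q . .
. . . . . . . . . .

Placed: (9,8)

(1,7) (2,3) (3,6) (4,2) (5,10) (6,1) (7,9) (8,5) (9,8) (10,4)

Row 1: attacked by (9,8)→{8}. Safe: 1, 2, 3, 4, 5, 6, 7, 9, 10. Place at column 7.
Row 2: attacked by (1,7)→{6,7,8}; (9,8)→{1,8}. Safe: 2, 3, 4, 5, 9, 10. Place at column 3.
Row 3: attacked by (1,7)→{5,7,9}; (2,3)→{2,3,4}; (9,8)→{2,8}. Safe: 1, 6, 10. Place at column 6.
Row 4: attacked by (1,7)→{4,7,10}; (2,3)→{1,3,5}; (3,6)→{5,6,7}; (9,8)→{3,8}. Safe: 2, 9. Place at column 2.
Row 5: attacked by (1,7)→{3,7}; (2,3)→{3,6}; (3,6)→{4,6,8}; (4,2)→{1,2,3}; (9,8)→{4,8}. Safe: 5, 9, 10. Place at column 10.
Row 6: attacked by (1,7)→{2,7}; (2,3)→{3,7}; (3,6)→{3,6,9}; (4,2)→{2,4}; (5,10)→{9,10}; (9,8)→{5,8}. Safe: 1. Place at column 1.
Row 7: attacked by (1,7)→{1,7}; (2,3)→{3,8}; (3,6)→{2,6,10}; (4,2)→{2,5}; (5,10)→{8,10}; (6,1)→{1,2}; (9,8)→{6,8,10}. Safe: 4, 9. Place at column 9.
Row 8: attacked by (1,7)→{7}; (2,3)→{3,9}; (3,6)→{1,6}; (4,2)→{2,6}; (5,10)→{7,10}; (6,1)→{1,3}; (7,9)→{8,9,10}; (9,8)→{7,8,9}. Safe: 4, 5. Place at column 5.
Row 10: attacked by (1,7)→{7}; (2,3)→{3}; (3,6)→{6}; (4,2)→{2,8}; (5,10)→{5,10}; (6,1)→{1,5}; (7,9)→{6,9}; (8,5)→{3,5,7}; (9,8)→{7,8,9}. Safe: 4. Place at column 4.
Columns [7, 3, 6, 2, 10, 1, 9, 5, 8, 4], r−c [-6, -1, -3, 2, -5, 5, -2, 3, 1, 6], r+c [8, 5, 9, 6, 15, 7, 16, 13, 17, 14] are all distinct, so no two queens attack.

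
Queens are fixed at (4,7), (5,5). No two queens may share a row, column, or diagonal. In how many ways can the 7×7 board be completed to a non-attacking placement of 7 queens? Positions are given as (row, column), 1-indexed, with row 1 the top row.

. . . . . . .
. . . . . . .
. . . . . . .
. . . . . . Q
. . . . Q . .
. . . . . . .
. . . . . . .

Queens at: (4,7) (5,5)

2

Branch on row 1: col 2 → 1; col 3 → 0; col 6 → 1.
Sum: 1 + 0 + 1 = 2.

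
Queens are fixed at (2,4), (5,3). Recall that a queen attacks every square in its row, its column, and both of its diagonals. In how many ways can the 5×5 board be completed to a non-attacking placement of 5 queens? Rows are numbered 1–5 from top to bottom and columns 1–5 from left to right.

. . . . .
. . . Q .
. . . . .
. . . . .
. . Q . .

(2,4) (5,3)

Branch on row 1: col 1 → 1; col 2 → 0.
Sum: 1 + 0 = 1.

1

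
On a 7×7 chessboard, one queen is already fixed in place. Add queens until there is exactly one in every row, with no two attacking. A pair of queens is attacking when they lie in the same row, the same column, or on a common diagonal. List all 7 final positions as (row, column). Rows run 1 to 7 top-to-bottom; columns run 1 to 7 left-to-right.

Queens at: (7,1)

(1,5) (2,2) (3,6) (4,3) (5,7) (6,4) (7,1)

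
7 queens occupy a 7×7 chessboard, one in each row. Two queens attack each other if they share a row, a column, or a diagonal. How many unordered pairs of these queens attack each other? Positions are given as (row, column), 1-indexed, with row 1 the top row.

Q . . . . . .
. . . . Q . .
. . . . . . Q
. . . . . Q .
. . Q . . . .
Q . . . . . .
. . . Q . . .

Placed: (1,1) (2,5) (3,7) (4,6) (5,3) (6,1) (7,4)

Same column: (1,1)–(6,1) (column 1).
Same diagonal: (2,5)–(6,1) (|2−6| = |5−1| = 4); (3,7)–(4,6) (|3−4| = |7−6| = 1).
Total attacking pairs: 3.

3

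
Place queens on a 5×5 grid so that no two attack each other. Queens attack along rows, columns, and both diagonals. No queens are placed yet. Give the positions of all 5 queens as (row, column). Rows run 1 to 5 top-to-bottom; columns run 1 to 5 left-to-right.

Row 1: Safe: 1, 2, 3, 4, 5. Place at column 5.
Row 2: attacked by (1,5)→{4,5}. Safe: 1, 2, 3. Place at column 2.
Row 3: attacked by (1,5)→{3,5}; (2,2)→{1,2,3}. Safe: 4. Place at column 4.
Row 4: attacked by (1,5)→{2,5}; (2,2)→{2,4}; (3,4)→{3,4,5}. Safe: 1. Place at column 1.
Row 5: attacked by (1,5)→{1,5}; (2,2)→{2,5}; (3,4)→{2,4}; (4,1)→{1,2}. Safe: 3. Place at column 3.
Columns [5, 2, 4, 1, 3], r−c [-4, 0, -1, 3, 2], r+c [6, 4, 7, 5, 8] are all distinct, so no two queens attack.

(1,5) (2,2) (3,4) (4,1) (5,3)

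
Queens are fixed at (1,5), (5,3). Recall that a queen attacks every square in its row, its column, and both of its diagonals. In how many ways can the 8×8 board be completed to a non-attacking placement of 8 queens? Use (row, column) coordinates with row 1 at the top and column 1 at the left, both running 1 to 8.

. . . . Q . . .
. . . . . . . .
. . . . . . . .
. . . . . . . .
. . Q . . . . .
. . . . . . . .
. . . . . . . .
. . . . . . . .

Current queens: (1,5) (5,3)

6

Branch on row 2: col 1 → 1; col 2 → 1; col 7 → 3; col 8 → 1.
Sum: 1 + 1 + 3 + 1 = 6.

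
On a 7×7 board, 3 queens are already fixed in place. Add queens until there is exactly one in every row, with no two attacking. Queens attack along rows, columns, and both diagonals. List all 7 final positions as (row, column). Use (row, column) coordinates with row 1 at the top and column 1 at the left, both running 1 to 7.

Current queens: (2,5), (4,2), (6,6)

(1,3) (2,5) (3,7) (4,2) (5,4) (6,6) (7,1)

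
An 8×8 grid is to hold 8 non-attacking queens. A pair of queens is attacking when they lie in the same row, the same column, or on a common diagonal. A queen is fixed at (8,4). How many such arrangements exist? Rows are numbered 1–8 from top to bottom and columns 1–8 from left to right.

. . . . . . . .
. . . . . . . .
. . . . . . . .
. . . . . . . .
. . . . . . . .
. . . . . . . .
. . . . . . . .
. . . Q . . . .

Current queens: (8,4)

18

Branch on row 1: col 1 → 1; col 2 → 3; col 3 → 3; col 5 → 3; col 6 → 4; col 7 → 3; col 8 → 1.
Sum: 1 + 3 + 3 + 3 + 4 + 3 + 1 = 18.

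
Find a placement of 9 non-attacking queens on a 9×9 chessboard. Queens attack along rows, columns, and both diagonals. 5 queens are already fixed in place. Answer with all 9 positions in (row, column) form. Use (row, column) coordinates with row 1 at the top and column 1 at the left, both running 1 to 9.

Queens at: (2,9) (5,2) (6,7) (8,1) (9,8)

(1,4) (2,9) (3,3) (4,6) (5,2) (6,7) (7,5) (8,1) (9,8)

Row 1: attacked by (2,9)→{8,9}; (5,2)→{2,6}; (6,7)→{2,7}; (8,1)→{1,8}; (9,8)→{8}. Safe: 3, 4, 5. Place at column 4.
Row 3: attacked by (1,4)→{2,4,6}; (2,9)→{8,9}; (5,2)→{2,4}; (6,7)→{4,7}; (8,1)→{1,6}; (9,8)→{2,8}. Safe: 3, 5. Place at column 3.
Row 4: attacked by (1,4)→{1,4,7}; (2,9)→{7,9}; (3,3)→{2,3,4}; (5,2)→{1,2,3}; (6,7)→{5,7,9}; (8,1)→{1,5}; (9,8)→{3,8}. Safe: 6. Place at column 6.
Row 7: attacked by (1,4)→{4}; (2,9)→{4,9}; (3,3)→{3,7}; (4,6)→{3,6,9}; (5,2)→{2,4}; (6,7)→{6,7,8}; (8,1)→{1,2}; (9,8)→{6,8}. Safe: 5. Place at column 5.
Columns [4, 9, 3, 6, 2, 7, 5, 1, 8], r−c [-3, -7, 0, -2, 3, -1, 2, 7, 1], r+c [5, 11, 6, 10, 7, 13, 12, 9, 17] are all distinct, so no two queens attack.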